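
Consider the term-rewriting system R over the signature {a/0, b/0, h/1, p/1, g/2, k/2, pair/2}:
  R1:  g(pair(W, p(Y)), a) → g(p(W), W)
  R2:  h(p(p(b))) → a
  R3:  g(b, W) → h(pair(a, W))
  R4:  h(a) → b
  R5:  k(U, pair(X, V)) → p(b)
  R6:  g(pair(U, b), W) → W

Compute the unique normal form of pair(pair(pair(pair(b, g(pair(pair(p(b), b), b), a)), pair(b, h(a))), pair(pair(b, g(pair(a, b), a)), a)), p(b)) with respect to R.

pair(pair(pair(pair(b, a), pair(b, b)), pair(pair(b, a), a)), p(b))

1. pair(pair(pair(pair(b, g(pair(pair(p(b), b), b), a)), pair(b, h(a))), pair(pair(b, g(pair(a, b), a)), a)), p(b))  →  pair(pair(pair(pair(b, a), pair(b, h(a))), pair(pair(b, g(pair(a, b), a)), a)), p(b))   [R6 at 1.1.1.2]
2. pair(pair(pair(pair(b, a), pair(b, h(a))), pair(pair(b, g(pair(a, b), a)), a)), p(b))  →  pair(pair(pair(pair(b, a), pair(b, b)), pair(pair(b, g(pair(a, b), a)), a)), p(b))   [R4 at 1.1.2.2]
3. pair(pair(pair(pair(b, a), pair(b, b)), pair(pair(b, g(pair(a, b), a)), a)), p(b))  →  pair(pair(pair(pair(b, a), pair(b, b)), pair(pair(b, a), a)), p(b))   [R6 at 1.2.1.2]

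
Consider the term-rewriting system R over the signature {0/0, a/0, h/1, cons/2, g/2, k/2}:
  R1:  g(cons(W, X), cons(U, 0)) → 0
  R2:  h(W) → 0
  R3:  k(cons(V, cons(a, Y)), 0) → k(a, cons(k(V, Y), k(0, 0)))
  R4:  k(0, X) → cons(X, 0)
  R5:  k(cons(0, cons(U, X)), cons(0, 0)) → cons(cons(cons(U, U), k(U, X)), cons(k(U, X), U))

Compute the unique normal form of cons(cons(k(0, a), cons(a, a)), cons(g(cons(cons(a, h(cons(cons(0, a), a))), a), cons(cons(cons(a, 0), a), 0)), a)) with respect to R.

cons(cons(cons(a, 0), cons(a, a)), cons(0, a))

1. cons(cons(k(0, a), cons(a, a)), cons(g(cons(cons(a, h(cons(cons(0, a), a))), a), cons(cons(cons(a, 0), a), 0)), a))  →  cons(cons(cons(a, 0), cons(a, a)), cons(g(cons(cons(a, h(cons(cons(0, a), a))), a), cons(cons(cons(a, 0), a), 0)), a))   [R4 at 1.1]
2. cons(cons(cons(a, 0), cons(a, a)), cons(g(cons(cons(a, h(cons(cons(0, a), a))), a), cons(cons(cons(a, 0), a), 0)), a))  →  cons(cons(cons(a, 0), cons(a, a)), cons(0, a))   [R1 at 2.1]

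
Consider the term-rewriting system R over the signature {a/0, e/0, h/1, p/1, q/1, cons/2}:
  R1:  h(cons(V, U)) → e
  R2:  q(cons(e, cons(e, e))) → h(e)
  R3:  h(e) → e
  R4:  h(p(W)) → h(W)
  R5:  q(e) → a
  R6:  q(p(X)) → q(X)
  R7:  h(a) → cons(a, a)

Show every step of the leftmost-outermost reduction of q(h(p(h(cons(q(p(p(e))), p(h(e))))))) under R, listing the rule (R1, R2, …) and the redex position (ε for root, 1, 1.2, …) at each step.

1. q(h(p(h(cons(q(p(p(e))), p(h(e)))))))  →  q(h(h(cons(q(p(p(e))), p(h(e))))))   [R4 at 1]
2. q(h(h(cons(q(p(p(e))), p(h(e))))))  →  q(h(e))   [R1 at 1.1]
3. q(h(e))  →  q(e)   [R3 at 1]
4. q(e)  →  a   [R5 at ε]

a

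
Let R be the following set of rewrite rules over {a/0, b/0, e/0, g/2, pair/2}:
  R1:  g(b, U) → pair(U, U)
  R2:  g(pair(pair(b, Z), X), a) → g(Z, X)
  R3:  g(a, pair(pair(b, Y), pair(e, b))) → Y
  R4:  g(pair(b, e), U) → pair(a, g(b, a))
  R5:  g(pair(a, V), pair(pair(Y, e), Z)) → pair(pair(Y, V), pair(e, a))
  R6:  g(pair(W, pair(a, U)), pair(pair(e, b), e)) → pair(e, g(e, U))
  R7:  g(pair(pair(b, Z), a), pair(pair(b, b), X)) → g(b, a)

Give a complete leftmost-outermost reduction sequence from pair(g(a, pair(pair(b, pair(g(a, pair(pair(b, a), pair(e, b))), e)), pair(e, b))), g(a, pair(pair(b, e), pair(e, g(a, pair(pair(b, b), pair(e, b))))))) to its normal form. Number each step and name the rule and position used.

1. pair(g(a, pair(pair(b, pair(g(a, pair(pair(b, a), pair(e, b))), e)), pair(e, b))), g(a, pair(pair(b, e), pair(e, g(a, pair(pair(b, b), pair(e, b)))))))  →  pair(pair(g(a, pair(pair(b, a), pair(e, b))), e), g(a, pair(pair(b, e), pair(e, g(a, pair(pair(b, b), pair(e, b)))))))   [R3 at 1]
2. pair(pair(g(a, pair(pair(b, a), pair(e, b))), e), g(a, pair(pair(b, e), pair(e, g(a, pair(pair(b, b), pair(e, b)))))))  →  pair(pair(a, e), g(a, pair(pair(b, e), pair(e, g(a, pair(pair(b, b), pair(e, b)))))))   [R3 at 1.1]
3. pair(pair(a, e), g(a, pair(pair(b, e), pair(e, g(a, pair(pair(b, b), pair(e, b)))))))  →  pair(pair(a, e), g(a, pair(pair(b, e), pair(e, b))))   [R3 at 2.2.2.2]
4. pair(pair(a, e), g(a, pair(pair(b, e), pair(e, b))))  →  pair(pair(a, e), e)   [R3 at 2]

pair(pair(a, e), e)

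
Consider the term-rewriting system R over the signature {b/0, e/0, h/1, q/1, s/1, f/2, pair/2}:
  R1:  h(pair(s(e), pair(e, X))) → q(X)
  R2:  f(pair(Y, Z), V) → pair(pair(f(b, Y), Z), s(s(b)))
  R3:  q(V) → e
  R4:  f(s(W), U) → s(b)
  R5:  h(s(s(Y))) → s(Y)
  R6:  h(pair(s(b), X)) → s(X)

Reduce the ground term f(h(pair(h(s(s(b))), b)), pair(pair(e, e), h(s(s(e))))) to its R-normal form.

s(b)

1. f(h(pair(h(s(s(b))), b)), pair(pair(e, e), h(s(s(e)))))  →  f(h(pair(s(b), b)), pair(pair(e, e), h(s(s(e)))))   [R5 at 1.1.1]
2. f(h(pair(s(b), b)), pair(pair(e, e), h(s(s(e)))))  →  f(s(b), pair(pair(e, e), h(s(s(e)))))   [R6 at 1]
3. f(s(b), pair(pair(e, e), h(s(s(e)))))  →  s(b)   [R4 at ε]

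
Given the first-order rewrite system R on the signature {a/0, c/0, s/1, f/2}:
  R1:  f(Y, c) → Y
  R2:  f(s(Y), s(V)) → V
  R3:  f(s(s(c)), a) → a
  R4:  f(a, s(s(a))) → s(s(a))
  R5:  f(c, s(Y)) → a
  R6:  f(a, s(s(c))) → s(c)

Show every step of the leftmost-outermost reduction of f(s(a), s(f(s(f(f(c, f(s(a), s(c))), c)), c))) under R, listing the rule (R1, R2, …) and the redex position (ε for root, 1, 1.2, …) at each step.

s(c)

1. f(s(a), s(f(s(f(f(c, f(s(a), s(c))), c)), c)))  →  f(s(f(f(c, f(s(a), s(c))), c)), c)   [R2 at ε]
2. f(s(f(f(c, f(s(a), s(c))), c)), c)  →  s(f(f(c, f(s(a), s(c))), c))   [R1 at ε]
3. s(f(f(c, f(s(a), s(c))), c))  →  s(f(c, f(s(a), s(c))))   [R1 at 1]
4. s(f(c, f(s(a), s(c))))  →  s(f(c, c))   [R2 at 1.2]
5. s(f(c, c))  →  s(c)   [R1 at 1]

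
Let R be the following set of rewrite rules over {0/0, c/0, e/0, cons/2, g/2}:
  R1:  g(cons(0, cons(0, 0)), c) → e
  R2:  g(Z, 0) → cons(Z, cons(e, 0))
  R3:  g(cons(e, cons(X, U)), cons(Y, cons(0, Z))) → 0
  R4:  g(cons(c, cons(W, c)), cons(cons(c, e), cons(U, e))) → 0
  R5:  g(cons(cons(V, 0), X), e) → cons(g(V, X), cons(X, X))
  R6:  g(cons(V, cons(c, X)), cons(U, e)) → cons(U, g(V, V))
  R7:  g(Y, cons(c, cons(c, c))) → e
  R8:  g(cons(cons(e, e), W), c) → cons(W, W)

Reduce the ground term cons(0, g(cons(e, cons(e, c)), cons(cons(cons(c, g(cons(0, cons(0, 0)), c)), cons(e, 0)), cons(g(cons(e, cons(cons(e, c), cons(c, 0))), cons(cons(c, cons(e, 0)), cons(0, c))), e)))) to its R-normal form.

1. cons(0, g(cons(e, cons(e, c)), cons(cons(cons(c, g(cons(0, cons(0, 0)), c)), cons(e, 0)), cons(g(cons(e, cons(cons(e, c), cons(c, 0))), cons(cons(c, cons(e, 0)), cons(0, c))), e))))  →  cons(0, g(cons(e, cons(e, c)), cons(cons(cons(c, e), cons(e, 0)), cons(g(cons(e, cons(cons(e, c), cons(c, 0))), cons(cons(c, cons(e, 0)), cons(0, c))), e))))   [R1 at 2.2.1.1.2]
2. cons(0, g(cons(e, cons(e, c)), cons(cons(cons(c, e), cons(e, 0)), cons(g(cons(e, cons(cons(e, c), cons(c, 0))), cons(cons(c, cons(e, 0)), cons(0, c))), e))))  →  cons(0, g(cons(e, cons(e, c)), cons(cons(cons(c, e), cons(e, 0)), cons(0, e))))   [R3 at 2.2.2.1]
3. cons(0, g(cons(e, cons(e, c)), cons(cons(cons(c, e), cons(e, 0)), cons(0, e))))  →  cons(0, 0)   [R3 at 2]

cons(0, 0)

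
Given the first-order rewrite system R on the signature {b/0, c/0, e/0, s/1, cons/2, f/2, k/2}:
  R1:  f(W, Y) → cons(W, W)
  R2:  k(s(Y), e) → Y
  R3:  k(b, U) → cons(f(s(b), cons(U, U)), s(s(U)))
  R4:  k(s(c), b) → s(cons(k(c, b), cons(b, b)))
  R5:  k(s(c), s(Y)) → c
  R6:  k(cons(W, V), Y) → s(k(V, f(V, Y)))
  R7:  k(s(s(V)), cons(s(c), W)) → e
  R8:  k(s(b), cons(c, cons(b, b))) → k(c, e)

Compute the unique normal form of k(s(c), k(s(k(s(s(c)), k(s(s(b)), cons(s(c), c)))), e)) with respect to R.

1. k(s(c), k(s(k(s(s(c)), k(s(s(b)), cons(s(c), c)))), e))  →  k(s(c), k(s(s(c)), k(s(s(b)), cons(s(c), c))))   [R2 at 2]
2. k(s(c), k(s(s(c)), k(s(s(b)), cons(s(c), c))))  →  k(s(c), k(s(s(c)), e))   [R7 at 2.2]
3. k(s(c), k(s(s(c)), e))  →  k(s(c), s(c))   [R2 at 2]
4. k(s(c), s(c))  →  c   [R5 at ε]

c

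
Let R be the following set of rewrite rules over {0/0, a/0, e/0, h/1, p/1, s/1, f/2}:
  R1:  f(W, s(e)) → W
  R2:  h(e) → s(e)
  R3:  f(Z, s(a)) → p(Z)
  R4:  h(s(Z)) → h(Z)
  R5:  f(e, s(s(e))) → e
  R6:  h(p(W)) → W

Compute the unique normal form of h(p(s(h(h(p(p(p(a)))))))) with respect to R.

1. h(p(s(h(h(p(p(p(a))))))))  →  s(h(h(p(p(p(a))))))   [R6 at ε]
2. s(h(h(p(p(p(a))))))  →  s(h(p(p(a))))   [R6 at 1.1]
3. s(h(p(p(a))))  →  s(p(a))   [R6 at 1]

s(p(a))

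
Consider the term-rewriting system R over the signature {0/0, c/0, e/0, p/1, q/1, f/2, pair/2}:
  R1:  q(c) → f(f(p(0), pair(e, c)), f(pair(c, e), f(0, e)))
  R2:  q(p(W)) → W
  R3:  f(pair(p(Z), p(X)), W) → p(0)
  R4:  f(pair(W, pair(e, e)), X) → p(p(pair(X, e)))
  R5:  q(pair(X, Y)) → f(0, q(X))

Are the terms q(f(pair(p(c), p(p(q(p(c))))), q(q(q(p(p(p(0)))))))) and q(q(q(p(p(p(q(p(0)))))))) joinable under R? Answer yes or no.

Reduce t₁ = q(f(pair(p(c), p(p(q(p(c))))), q(q(q(p(p(p(0)))))))):
1. q(f(pair(p(c), p(p(q(p(c))))), q(q(q(p(p(p(0))))))))  →  q(p(0))   [R3 at 1]
2. q(p(0))  →  0   [R2 at ε]

Reduce t₂ = q(q(q(p(p(p(q(p(0)))))))):
1. q(q(q(p(p(p(q(p(0))))))))  →  q(q(p(p(q(p(0))))))   [R2 at 1.1]
2. q(q(p(p(q(p(0))))))  →  q(p(q(p(0))))   [R2 at 1]
3. q(p(q(p(0))))  →  q(p(0))   [R2 at ε]
4. q(p(0))  →  0   [R2 at ε]

yes — NF(t₁) = 0, NF(t₂) = 0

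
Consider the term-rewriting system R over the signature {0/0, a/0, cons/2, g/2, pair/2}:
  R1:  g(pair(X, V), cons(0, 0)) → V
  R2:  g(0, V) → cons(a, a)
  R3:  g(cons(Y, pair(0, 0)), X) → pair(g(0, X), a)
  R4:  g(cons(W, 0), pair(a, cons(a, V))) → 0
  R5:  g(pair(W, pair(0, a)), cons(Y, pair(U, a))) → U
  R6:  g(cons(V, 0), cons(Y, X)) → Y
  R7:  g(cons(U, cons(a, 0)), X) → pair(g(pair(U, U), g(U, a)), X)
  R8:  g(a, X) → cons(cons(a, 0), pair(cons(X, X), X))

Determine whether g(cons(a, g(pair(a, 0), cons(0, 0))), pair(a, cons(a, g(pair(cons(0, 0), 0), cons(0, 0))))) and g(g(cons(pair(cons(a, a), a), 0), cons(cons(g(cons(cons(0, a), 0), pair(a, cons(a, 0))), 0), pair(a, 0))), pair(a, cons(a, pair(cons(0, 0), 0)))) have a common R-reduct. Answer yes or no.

Reduce t₁ = g(cons(a, g(pair(a, 0), cons(0, 0))), pair(a, cons(a, g(pair(cons(0, 0), 0), cons(0, 0))))):
1. g(cons(a, g(pair(a, 0), cons(0, 0))), pair(a, cons(a, g(pair(cons(0, 0), 0), cons(0, 0)))))  →  g(cons(a, 0), pair(a, cons(a, g(pair(cons(0, 0), 0), cons(0, 0)))))   [R1 at 1.2]
2. g(cons(a, 0), pair(a, cons(a, g(pair(cons(0, 0), 0), cons(0, 0)))))  →  0   [R4 at ε]

Reduce t₂ = g(g(cons(pair(cons(a, a), a), 0), cons(cons(g(cons(cons(0, a), 0), pair(a, cons(a, 0))), 0), pair(a, 0))), pair(a, cons(a, pair(cons(0, 0), 0)))):
1. g(g(cons(pair(cons(a, a), a), 0), cons(cons(g(cons(cons(0, a), 0), pair(a, cons(a, 0))), 0), pair(a, 0))), pair(a, cons(a, pair(cons(0, 0), 0))))  →  g(cons(g(cons(cons(0, a), 0), pair(a, cons(a, 0))), 0), pair(a, cons(a, pair(cons(0, 0), 0))))   [R6 at 1]
2. g(cons(g(cons(cons(0, a), 0), pair(a, cons(a, 0))), 0), pair(a, cons(a, pair(cons(0, 0), 0))))  →  0   [R4 at ε]

yes — NF(t₁) = 0, NF(t₂) = 0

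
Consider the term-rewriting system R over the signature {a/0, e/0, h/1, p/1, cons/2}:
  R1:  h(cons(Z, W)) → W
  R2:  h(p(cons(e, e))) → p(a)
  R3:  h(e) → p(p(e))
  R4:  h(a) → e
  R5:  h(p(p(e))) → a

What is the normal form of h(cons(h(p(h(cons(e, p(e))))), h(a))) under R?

1. h(cons(h(p(h(cons(e, p(e))))), h(a)))  →  h(a)   [R1 at ε]
2. h(a)  →  e   [R4 at ε]

e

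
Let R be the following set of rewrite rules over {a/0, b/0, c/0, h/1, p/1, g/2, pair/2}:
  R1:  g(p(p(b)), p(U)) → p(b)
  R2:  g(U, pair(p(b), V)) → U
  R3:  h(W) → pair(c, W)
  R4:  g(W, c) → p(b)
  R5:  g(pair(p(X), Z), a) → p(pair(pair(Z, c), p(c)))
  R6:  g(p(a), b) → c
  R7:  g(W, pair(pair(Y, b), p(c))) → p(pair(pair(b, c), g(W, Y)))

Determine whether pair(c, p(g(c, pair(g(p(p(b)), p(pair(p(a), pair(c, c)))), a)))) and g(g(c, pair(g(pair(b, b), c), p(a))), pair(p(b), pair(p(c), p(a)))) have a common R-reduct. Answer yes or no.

Reduce t₁ = pair(c, p(g(c, pair(g(p(p(b)), p(pair(p(a), pair(c, c)))), a)))):
1. pair(c, p(g(c, pair(g(p(p(b)), p(pair(p(a), pair(c, c)))), a))))  →  pair(c, p(g(c, pair(p(b), a))))   [R1 at 2.1.2.1]
2. pair(c, p(g(c, pair(p(b), a))))  →  pair(c, p(c))   [R2 at 2.1]

Reduce t₂ = g(g(c, pair(g(pair(b, b), c), p(a))), pair(p(b), pair(p(c), p(a)))):
1. g(g(c, pair(g(pair(b, b), c), p(a))), pair(p(b), pair(p(c), p(a))))  →  g(c, pair(g(pair(b, b), c), p(a)))   [R2 at ε]
2. g(c, pair(g(pair(b, b), c), p(a)))  →  g(c, pair(p(b), p(a)))   [R4 at 2.1]
3. g(c, pair(p(b), p(a)))  →  c   [R2 at ε]

no — NF(t₁) = pair(c, p(c)), NF(t₂) = c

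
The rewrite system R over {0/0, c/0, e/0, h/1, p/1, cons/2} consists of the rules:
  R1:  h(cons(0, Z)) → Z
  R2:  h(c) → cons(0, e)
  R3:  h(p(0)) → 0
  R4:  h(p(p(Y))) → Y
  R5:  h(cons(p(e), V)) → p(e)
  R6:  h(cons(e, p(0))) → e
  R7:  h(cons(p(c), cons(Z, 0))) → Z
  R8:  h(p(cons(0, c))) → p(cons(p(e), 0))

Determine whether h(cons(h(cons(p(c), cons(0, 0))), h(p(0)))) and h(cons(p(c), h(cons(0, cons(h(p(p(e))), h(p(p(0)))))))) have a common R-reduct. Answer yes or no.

Reduce t₁ = h(cons(h(cons(p(c), cons(0, 0))), h(p(0)))):
1. h(cons(h(cons(p(c), cons(0, 0))), h(p(0))))  →  h(cons(0, h(p(0))))   [R7 at 1.1]
2. h(cons(0, h(p(0))))  →  h(p(0))   [R1 at ε]
3. h(p(0))  →  0   [R3 at ε]

Reduce t₂ = h(cons(p(c), h(cons(0, cons(h(p(p(e))), h(p(p(0)))))))):
1. h(cons(p(c), h(cons(0, cons(h(p(p(e))), h(p(p(0))))))))  →  h(cons(p(c), cons(h(p(p(e))), h(p(p(0))))))   [R1 at 1.2]
2. h(cons(p(c), cons(h(p(p(e))), h(p(p(0))))))  →  h(cons(p(c), cons(e, h(p(p(0))))))   [R4 at 1.2.1]
3. h(cons(p(c), cons(e, h(p(p(0))))))  →  h(cons(p(c), cons(e, 0)))   [R4 at 1.2.2]
4. h(cons(p(c), cons(e, 0)))  →  e   [R7 at ε]

no — NF(t₁) = 0, NF(t₂) = e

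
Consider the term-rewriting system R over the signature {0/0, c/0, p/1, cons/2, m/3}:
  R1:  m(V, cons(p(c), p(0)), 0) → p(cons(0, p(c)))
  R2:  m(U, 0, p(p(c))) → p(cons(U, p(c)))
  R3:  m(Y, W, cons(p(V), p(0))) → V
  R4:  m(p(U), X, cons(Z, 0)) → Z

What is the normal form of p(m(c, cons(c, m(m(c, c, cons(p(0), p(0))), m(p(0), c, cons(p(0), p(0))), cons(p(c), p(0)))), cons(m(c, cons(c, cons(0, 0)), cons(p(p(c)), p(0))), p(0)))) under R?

1. p(m(c, cons(c, m(m(c, c, cons(p(0), p(0))), m(p(0), c, cons(p(0), p(0))), cons(p(c), p(0)))), cons(m(c, cons(c, cons(0, 0)), cons(p(p(c)), p(0))), p(0))))  →  p(m(c, cons(c, c), cons(m(c, cons(c, cons(0, 0)), cons(p(p(c)), p(0))), p(0))))   [R3 at 1.2.2]
2. p(m(c, cons(c, c), cons(m(c, cons(c, cons(0, 0)), cons(p(p(c)), p(0))), p(0))))  →  p(m(c, cons(c, c), cons(p(c), p(0))))   [R3 at 1.3.1]
3. p(m(c, cons(c, c), cons(p(c), p(0))))  →  p(c)   [R3 at 1]

p(c)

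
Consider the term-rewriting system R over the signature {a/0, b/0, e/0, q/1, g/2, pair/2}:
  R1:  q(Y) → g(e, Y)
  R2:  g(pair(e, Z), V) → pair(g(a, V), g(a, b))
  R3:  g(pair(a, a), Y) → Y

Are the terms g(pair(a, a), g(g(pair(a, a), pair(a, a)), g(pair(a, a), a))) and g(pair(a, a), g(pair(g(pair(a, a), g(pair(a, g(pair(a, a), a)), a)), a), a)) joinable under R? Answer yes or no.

Reduce t₁ = g(pair(a, a), g(g(pair(a, a), pair(a, a)), g(pair(a, a), a))):
1. g(pair(a, a), g(g(pair(a, a), pair(a, a)), g(pair(a, a), a)))  →  g(g(pair(a, a), pair(a, a)), g(pair(a, a), a))   [R3 at ε]
2. g(g(pair(a, a), pair(a, a)), g(pair(a, a), a))  →  g(pair(a, a), g(pair(a, a), a))   [R3 at 1]
3. g(pair(a, a), g(pair(a, a), a))  →  g(pair(a, a), a)   [R3 at ε]
4. g(pair(a, a), a)  →  a   [R3 at ε]

Reduce t₂ = g(pair(a, a), g(pair(g(pair(a, a), g(pair(a, g(pair(a, a), a)), a)), a), a)):
1. g(pair(a, a), g(pair(g(pair(a, a), g(pair(a, g(pair(a, a), a)), a)), a), a))  →  g(pair(g(pair(a, a), g(pair(a, g(pair(a, a), a)), a)), a), a)   [R3 at ε]
2. g(pair(g(pair(a, a), g(pair(a, g(pair(a, a), a)), a)), a), a)  →  g(pair(g(pair(a, g(pair(a, a), a)), a), a), a)   [R3 at 1.1]
3. g(pair(g(pair(a, g(pair(a, a), a)), a), a), a)  →  g(pair(g(pair(a, a), a), a), a)   [R3 at 1.1.1.2]
4. g(pair(g(pair(a, a), a), a), a)  →  g(pair(a, a), a)   [R3 at 1.1]
5. g(pair(a, a), a)  →  a   [R3 at ε]

yes — NF(t₁) = a, NF(t₂) = a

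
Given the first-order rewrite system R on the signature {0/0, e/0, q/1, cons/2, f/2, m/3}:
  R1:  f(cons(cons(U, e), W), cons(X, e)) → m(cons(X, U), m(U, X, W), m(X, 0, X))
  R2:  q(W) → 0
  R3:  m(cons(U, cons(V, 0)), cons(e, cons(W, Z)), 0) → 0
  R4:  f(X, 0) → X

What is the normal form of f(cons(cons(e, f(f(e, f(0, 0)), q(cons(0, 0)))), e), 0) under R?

1. f(cons(cons(e, f(f(e, f(0, 0)), q(cons(0, 0)))), e), 0)  →  cons(cons(e, f(f(e, f(0, 0)), q(cons(0, 0)))), e)   [R4 at ε]
2. cons(cons(e, f(f(e, f(0, 0)), q(cons(0, 0)))), e)  →  cons(cons(e, f(f(e, 0), q(cons(0, 0)))), e)   [R4 at 1.2.1.2]
3. cons(cons(e, f(f(e, 0), q(cons(0, 0)))), e)  →  cons(cons(e, f(e, q(cons(0, 0)))), e)   [R4 at 1.2.1]
4. cons(cons(e, f(e, q(cons(0, 0)))), e)  →  cons(cons(e, f(e, 0)), e)   [R2 at 1.2.2]
5. cons(cons(e, f(e, 0)), e)  →  cons(cons(e, e), e)   [R4 at 1.2]

cons(cons(e, e), e)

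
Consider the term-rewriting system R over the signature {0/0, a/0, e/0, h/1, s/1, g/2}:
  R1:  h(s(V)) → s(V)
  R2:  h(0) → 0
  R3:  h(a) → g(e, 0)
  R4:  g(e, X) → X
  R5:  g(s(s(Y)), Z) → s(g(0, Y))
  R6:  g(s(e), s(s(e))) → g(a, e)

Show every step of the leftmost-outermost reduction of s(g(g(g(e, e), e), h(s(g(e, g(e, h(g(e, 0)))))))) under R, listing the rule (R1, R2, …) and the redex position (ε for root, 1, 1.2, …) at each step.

1. s(g(g(g(e, e), e), h(s(g(e, g(e, h(g(e, 0))))))))  →  s(g(g(e, e), h(s(g(e, g(e, h(g(e, 0))))))))   [R4 at 1.1.1]
2. s(g(g(e, e), h(s(g(e, g(e, h(g(e, 0))))))))  →  s(g(e, h(s(g(e, g(e, h(g(e, 0))))))))   [R4 at 1.1]
3. s(g(e, h(s(g(e, g(e, h(g(e, 0))))))))  →  s(h(s(g(e, g(e, h(g(e, 0)))))))   [R4 at 1]
4. s(h(s(g(e, g(e, h(g(e, 0)))))))  →  s(s(g(e, g(e, h(g(e, 0))))))   [R1 at 1]
5. s(s(g(e, g(e, h(g(e, 0))))))  →  s(s(g(e, h(g(e, 0)))))   [R4 at 1.1]
6. s(s(g(e, h(g(e, 0)))))  →  s(s(h(g(e, 0))))   [R4 at 1.1]
7. s(s(h(g(e, 0))))  →  s(s(h(0)))   [R4 at 1.1.1]
8. s(s(h(0)))  →  s(s(0))   [R2 at 1.1]

s(s(0))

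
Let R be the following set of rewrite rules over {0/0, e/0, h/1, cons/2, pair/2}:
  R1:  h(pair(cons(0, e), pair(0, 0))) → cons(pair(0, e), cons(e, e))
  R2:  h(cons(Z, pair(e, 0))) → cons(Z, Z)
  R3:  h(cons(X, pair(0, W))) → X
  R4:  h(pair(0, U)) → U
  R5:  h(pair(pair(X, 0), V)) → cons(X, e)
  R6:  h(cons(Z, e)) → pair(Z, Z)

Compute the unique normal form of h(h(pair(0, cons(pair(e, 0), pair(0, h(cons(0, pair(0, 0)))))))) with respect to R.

1. h(h(pair(0, cons(pair(e, 0), pair(0, h(cons(0, pair(0, 0))))))))  →  h(cons(pair(e, 0), pair(0, h(cons(0, pair(0, 0))))))   [R4 at 1]
2. h(cons(pair(e, 0), pair(0, h(cons(0, pair(0, 0))))))  →  pair(e, 0)   [R3 at ε]

pair(e, 0)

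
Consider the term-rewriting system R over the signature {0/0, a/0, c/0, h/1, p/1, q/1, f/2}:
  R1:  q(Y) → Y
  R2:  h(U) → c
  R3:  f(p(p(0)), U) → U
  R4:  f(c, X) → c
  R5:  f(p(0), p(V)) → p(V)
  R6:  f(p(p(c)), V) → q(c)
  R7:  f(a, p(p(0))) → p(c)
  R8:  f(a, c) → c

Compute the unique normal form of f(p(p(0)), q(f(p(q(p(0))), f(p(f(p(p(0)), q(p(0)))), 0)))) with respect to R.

1. f(p(p(0)), q(f(p(q(p(0))), f(p(f(p(p(0)), q(p(0)))), 0))))  →  q(f(p(q(p(0))), f(p(f(p(p(0)), q(p(0)))), 0)))   [R3 at ε]
2. q(f(p(q(p(0))), f(p(f(p(p(0)), q(p(0)))), 0)))  →  f(p(q(p(0))), f(p(f(p(p(0)), q(p(0)))), 0))   [R1 at ε]
3. f(p(q(p(0))), f(p(f(p(p(0)), q(p(0)))), 0))  →  f(p(p(0)), f(p(f(p(p(0)), q(p(0)))), 0))   [R1 at 1.1]
4. f(p(p(0)), f(p(f(p(p(0)), q(p(0)))), 0))  →  f(p(f(p(p(0)), q(p(0)))), 0)   [R3 at ε]
5. f(p(f(p(p(0)), q(p(0)))), 0)  →  f(p(q(p(0))), 0)   [R3 at 1.1]
6. f(p(q(p(0))), 0)  →  f(p(p(0)), 0)   [R1 at 1.1]
7. f(p(p(0)), 0)  →  0   [R3 at ε]

0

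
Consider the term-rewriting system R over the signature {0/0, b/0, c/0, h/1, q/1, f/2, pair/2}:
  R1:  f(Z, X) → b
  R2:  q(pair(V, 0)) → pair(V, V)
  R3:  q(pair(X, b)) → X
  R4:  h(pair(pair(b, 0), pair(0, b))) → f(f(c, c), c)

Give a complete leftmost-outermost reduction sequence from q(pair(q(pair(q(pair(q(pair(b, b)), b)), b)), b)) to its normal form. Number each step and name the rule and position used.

b

1. q(pair(q(pair(q(pair(q(pair(b, b)), b)), b)), b))  →  q(pair(q(pair(q(pair(b, b)), b)), b))   [R3 at ε]
2. q(pair(q(pair(q(pair(b, b)), b)), b))  →  q(pair(q(pair(b, b)), b))   [R3 at ε]
3. q(pair(q(pair(b, b)), b))  →  q(pair(b, b))   [R3 at ε]
4. q(pair(b, b))  →  b   [R3 at ε]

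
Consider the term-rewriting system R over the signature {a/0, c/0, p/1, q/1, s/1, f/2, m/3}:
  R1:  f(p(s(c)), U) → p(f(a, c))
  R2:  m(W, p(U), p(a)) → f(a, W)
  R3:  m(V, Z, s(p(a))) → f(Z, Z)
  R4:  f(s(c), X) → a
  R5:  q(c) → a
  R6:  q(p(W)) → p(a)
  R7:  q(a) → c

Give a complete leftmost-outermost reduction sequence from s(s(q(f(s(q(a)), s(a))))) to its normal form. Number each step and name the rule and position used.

s(s(c))

1. s(s(q(f(s(q(a)), s(a)))))  →  s(s(q(f(s(c), s(a)))))   [R7 at 1.1.1.1.1]
2. s(s(q(f(s(c), s(a)))))  →  s(s(q(a)))   [R4 at 1.1.1]
3. s(s(q(a)))  →  s(s(c))   [R7 at 1.1]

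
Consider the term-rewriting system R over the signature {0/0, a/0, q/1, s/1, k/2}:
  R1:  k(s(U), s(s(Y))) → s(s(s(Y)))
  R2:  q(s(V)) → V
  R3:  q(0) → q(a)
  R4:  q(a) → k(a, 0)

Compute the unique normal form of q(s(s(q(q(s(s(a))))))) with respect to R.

s(a)

1. q(s(s(q(q(s(s(a)))))))  →  s(q(q(s(s(a)))))   [R2 at ε]
2. s(q(q(s(s(a)))))  →  s(q(s(a)))   [R2 at 1.1]
3. s(q(s(a)))  →  s(a)   [R2 at 1]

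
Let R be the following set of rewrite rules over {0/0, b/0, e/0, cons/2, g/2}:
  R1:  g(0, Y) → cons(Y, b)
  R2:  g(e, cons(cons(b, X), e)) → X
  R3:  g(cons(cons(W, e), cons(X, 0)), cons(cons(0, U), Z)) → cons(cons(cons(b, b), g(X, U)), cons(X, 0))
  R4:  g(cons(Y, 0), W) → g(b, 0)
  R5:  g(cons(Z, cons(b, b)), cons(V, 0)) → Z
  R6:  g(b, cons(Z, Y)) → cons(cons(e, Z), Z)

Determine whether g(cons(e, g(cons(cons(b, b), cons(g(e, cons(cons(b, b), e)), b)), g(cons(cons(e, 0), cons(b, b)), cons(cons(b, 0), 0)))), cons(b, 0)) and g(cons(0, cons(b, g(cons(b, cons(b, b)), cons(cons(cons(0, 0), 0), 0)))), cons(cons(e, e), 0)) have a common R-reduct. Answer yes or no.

Reduce t₁ = g(cons(e, g(cons(cons(b, b), cons(g(e, cons(cons(b, b), e)), b)), g(cons(cons(e, 0), cons(b, b)), cons(cons(b, 0), 0)))), cons(b, 0)):
1. g(cons(e, g(cons(cons(b, b), cons(g(e, cons(cons(b, b), e)), b)), g(cons(cons(e, 0), cons(b, b)), cons(cons(b, 0), 0)))), cons(b, 0))  →  g(cons(e, g(cons(cons(b, b), cons(b, b)), g(cons(cons(e, 0), cons(b, b)), cons(cons(b, 0), 0)))), cons(b, 0))   [R2 at 1.2.1.2.1]
2. g(cons(e, g(cons(cons(b, b), cons(b, b)), g(cons(cons(e, 0), cons(b, b)), cons(cons(b, 0), 0)))), cons(b, 0))  →  g(cons(e, g(cons(cons(b, b), cons(b, b)), cons(e, 0))), cons(b, 0))   [R5 at 1.2.2]
3. g(cons(e, g(cons(cons(b, b), cons(b, b)), cons(e, 0))), cons(b, 0))  →  g(cons(e, cons(b, b)), cons(b, 0))   [R5 at 1.2]
4. g(cons(e, cons(b, b)), cons(b, 0))  →  e   [R5 at ε]

Reduce t₂ = g(cons(0, cons(b, g(cons(b, cons(b, b)), cons(cons(cons(0, 0), 0), 0)))), cons(cons(e, e), 0)):
1. g(cons(0, cons(b, g(cons(b, cons(b, b)), cons(cons(cons(0, 0), 0), 0)))), cons(cons(e, e), 0))  →  g(cons(0, cons(b, b)), cons(cons(e, e), 0))   [R5 at 1.2.2]
2. g(cons(0, cons(b, b)), cons(cons(e, e), 0))  →  0   [R5 at ε]

no — NF(t₁) = e, NF(t₂) = 0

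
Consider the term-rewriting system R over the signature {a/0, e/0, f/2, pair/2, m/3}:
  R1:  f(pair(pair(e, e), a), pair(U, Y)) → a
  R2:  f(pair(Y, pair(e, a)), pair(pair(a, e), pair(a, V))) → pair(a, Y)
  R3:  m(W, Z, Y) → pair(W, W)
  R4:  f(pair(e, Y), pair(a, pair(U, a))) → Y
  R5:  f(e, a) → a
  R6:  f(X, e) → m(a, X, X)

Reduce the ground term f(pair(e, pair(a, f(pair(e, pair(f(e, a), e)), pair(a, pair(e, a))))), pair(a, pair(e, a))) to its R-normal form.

1. f(pair(e, pair(a, f(pair(e, pair(f(e, a), e)), pair(a, pair(e, a))))), pair(a, pair(e, a)))  →  pair(a, f(pair(e, pair(f(e, a), e)), pair(a, pair(e, a))))   [R4 at ε]
2. pair(a, f(pair(e, pair(f(e, a), e)), pair(a, pair(e, a))))  →  pair(a, pair(f(e, a), e))   [R4 at 2]
3. pair(a, pair(f(e, a), e))  →  pair(a, pair(a, e))   [R5 at 2.1]

pair(a, pair(a, e))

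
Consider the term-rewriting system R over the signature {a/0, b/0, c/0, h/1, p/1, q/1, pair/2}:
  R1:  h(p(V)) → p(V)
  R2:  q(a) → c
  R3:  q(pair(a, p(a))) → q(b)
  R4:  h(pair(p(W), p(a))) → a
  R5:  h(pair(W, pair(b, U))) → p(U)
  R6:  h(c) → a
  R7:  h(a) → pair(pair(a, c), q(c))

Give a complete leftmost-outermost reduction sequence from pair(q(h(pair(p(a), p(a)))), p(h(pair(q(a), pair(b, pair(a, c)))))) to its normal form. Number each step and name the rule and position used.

1. pair(q(h(pair(p(a), p(a)))), p(h(pair(q(a), pair(b, pair(a, c))))))  →  pair(q(a), p(h(pair(q(a), pair(b, pair(a, c))))))   [R4 at 1.1]
2. pair(q(a), p(h(pair(q(a), pair(b, pair(a, c))))))  →  pair(c, p(h(pair(q(a), pair(b, pair(a, c))))))   [R2 at 1]
3. pair(c, p(h(pair(q(a), pair(b, pair(a, c))))))  →  pair(c, p(p(pair(a, c))))   [R5 at 2.1]

pair(c, p(p(pair(a, c))))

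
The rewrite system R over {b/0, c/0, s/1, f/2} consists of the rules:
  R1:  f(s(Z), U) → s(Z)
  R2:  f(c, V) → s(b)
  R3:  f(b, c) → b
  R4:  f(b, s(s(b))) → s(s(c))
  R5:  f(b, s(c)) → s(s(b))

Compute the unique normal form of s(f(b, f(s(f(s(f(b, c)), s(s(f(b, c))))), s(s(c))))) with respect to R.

1. s(f(b, f(s(f(s(f(b, c)), s(s(f(b, c))))), s(s(c)))))  →  s(f(b, s(f(s(f(b, c)), s(s(f(b, c)))))))   [R1 at 1.2]
2. s(f(b, s(f(s(f(b, c)), s(s(f(b, c)))))))  →  s(f(b, s(s(f(b, c)))))   [R1 at 1.2.1]
3. s(f(b, s(s(f(b, c)))))  →  s(f(b, s(s(b))))   [R3 at 1.2.1.1]
4. s(f(b, s(s(b))))  →  s(s(s(c)))   [R4 at 1]

s(s(s(c)))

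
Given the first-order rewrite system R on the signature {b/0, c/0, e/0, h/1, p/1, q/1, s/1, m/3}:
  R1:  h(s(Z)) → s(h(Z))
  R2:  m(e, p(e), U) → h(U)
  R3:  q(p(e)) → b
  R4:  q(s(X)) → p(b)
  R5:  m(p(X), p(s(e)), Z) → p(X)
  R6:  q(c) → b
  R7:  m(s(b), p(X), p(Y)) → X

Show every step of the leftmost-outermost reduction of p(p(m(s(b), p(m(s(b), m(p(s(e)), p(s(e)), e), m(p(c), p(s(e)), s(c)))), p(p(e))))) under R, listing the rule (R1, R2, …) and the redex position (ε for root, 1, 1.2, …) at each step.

1. p(p(m(s(b), p(m(s(b), m(p(s(e)), p(s(e)), e), m(p(c), p(s(e)), s(c)))), p(p(e)))))  →  p(p(m(s(b), m(p(s(e)), p(s(e)), e), m(p(c), p(s(e)), s(c)))))   [R7 at 1.1]
2. p(p(m(s(b), m(p(s(e)), p(s(e)), e), m(p(c), p(s(e)), s(c)))))  →  p(p(m(s(b), p(s(e)), m(p(c), p(s(e)), s(c)))))   [R5 at 1.1.2]
3. p(p(m(s(b), p(s(e)), m(p(c), p(s(e)), s(c)))))  →  p(p(m(s(b), p(s(e)), p(c))))   [R5 at 1.1.3]
4. p(p(m(s(b), p(s(e)), p(c))))  →  p(p(s(e)))   [R7 at 1.1]

p(p(s(e)))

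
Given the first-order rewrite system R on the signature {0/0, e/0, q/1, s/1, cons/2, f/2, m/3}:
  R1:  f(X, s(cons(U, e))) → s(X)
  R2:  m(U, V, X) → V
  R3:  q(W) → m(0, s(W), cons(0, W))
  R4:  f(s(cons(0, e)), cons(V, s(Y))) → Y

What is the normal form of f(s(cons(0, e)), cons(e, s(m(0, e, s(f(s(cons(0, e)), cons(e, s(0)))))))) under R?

e

1. f(s(cons(0, e)), cons(e, s(m(0, e, s(f(s(cons(0, e)), cons(e, s(0))))))))  →  m(0, e, s(f(s(cons(0, e)), cons(e, s(0)))))   [R4 at ε]
2. m(0, e, s(f(s(cons(0, e)), cons(e, s(0)))))  →  e   [R2 at ε]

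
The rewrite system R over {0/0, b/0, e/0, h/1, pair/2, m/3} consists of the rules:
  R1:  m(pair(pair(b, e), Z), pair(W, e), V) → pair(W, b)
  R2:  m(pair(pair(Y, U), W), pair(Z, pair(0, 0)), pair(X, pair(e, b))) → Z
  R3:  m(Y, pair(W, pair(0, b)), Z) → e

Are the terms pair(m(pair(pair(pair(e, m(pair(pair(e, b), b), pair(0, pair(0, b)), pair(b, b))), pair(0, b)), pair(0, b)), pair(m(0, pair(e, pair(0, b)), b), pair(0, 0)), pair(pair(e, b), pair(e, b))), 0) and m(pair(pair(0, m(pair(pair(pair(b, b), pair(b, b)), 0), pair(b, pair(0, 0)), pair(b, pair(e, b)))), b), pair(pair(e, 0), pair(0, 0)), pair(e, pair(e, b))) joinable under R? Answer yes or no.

Reduce t₁ = pair(m(pair(pair(pair(e, m(pair(pair(e, b), b), pair(0, pair(0, b)), pair(b, b))), pair(0, b)), pair(0, b)), pair(m(0, pair(e, pair(0, b)), b), pair(0, 0)), pair(pair(e, b), pair(e, b))), 0):
1. pair(m(pair(pair(pair(e, m(pair(pair(e, b), b), pair(0, pair(0, b)), pair(b, b))), pair(0, b)), pair(0, b)), pair(m(0, pair(e, pair(0, b)), b), pair(0, 0)), pair(pair(e, b), pair(e, b))), 0)  →  pair(m(0, pair(e, pair(0, b)), b), 0)   [R2 at 1]
2. pair(m(0, pair(e, pair(0, b)), b), 0)  →  pair(e, 0)   [R3 at 1]

Reduce t₂ = m(pair(pair(0, m(pair(pair(pair(b, b), pair(b, b)), 0), pair(b, pair(0, 0)), pair(b, pair(e, b)))), b), pair(pair(e, 0), pair(0, 0)), pair(e, pair(e, b))):
1. m(pair(pair(0, m(pair(pair(pair(b, b), pair(b, b)), 0), pair(b, pair(0, 0)), pair(b, pair(e, b)))), b), pair(pair(e, 0), pair(0, 0)), pair(e, pair(e, b)))  →  pair(e, 0)   [R2 at ε]

yes — NF(t₁) = pair(e, 0), NF(t₂) = pair(e, 0)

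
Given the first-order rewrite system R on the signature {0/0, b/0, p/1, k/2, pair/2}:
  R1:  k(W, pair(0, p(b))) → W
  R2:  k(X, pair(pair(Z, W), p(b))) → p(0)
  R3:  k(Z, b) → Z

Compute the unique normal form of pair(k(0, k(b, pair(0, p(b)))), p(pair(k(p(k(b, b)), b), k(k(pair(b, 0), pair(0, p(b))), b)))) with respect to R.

1. pair(k(0, k(b, pair(0, p(b)))), p(pair(k(p(k(b, b)), b), k(k(pair(b, 0), pair(0, p(b))), b))))  →  pair(k(0, b), p(pair(k(p(k(b, b)), b), k(k(pair(b, 0), pair(0, p(b))), b))))   [R1 at 1.2]
2. pair(k(0, b), p(pair(k(p(k(b, b)), b), k(k(pair(b, 0), pair(0, p(b))), b))))  →  pair(0, p(pair(k(p(k(b, b)), b), k(k(pair(b, 0), pair(0, p(b))), b))))   [R3 at 1]
3. pair(0, p(pair(k(p(k(b, b)), b), k(k(pair(b, 0), pair(0, p(b))), b))))  →  pair(0, p(pair(p(k(b, b)), k(k(pair(b, 0), pair(0, p(b))), b))))   [R3 at 2.1.1]
4. pair(0, p(pair(p(k(b, b)), k(k(pair(b, 0), pair(0, p(b))), b))))  →  pair(0, p(pair(p(b), k(k(pair(b, 0), pair(0, p(b))), b))))   [R3 at 2.1.1.1]
5. pair(0, p(pair(p(b), k(k(pair(b, 0), pair(0, p(b))), b))))  →  pair(0, p(pair(p(b), k(pair(b, 0), pair(0, p(b))))))   [R3 at 2.1.2]
6. pair(0, p(pair(p(b), k(pair(b, 0), pair(0, p(b))))))  →  pair(0, p(pair(p(b), pair(b, 0))))   [R1 at 2.1.2]

pair(0, p(pair(p(b), pair(b, 0))))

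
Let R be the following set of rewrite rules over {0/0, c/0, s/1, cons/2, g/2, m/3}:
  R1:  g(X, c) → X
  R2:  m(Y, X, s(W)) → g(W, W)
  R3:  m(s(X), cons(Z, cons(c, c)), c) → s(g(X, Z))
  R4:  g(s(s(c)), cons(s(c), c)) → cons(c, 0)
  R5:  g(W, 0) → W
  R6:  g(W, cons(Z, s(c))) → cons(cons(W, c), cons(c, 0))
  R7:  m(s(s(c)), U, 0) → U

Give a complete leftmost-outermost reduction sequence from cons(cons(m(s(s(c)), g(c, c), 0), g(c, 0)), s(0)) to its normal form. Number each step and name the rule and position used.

cons(cons(c, c), s(0))

1. cons(cons(m(s(s(c)), g(c, c), 0), g(c, 0)), s(0))  →  cons(cons(g(c, c), g(c, 0)), s(0))   [R7 at 1.1]
2. cons(cons(g(c, c), g(c, 0)), s(0))  →  cons(cons(c, g(c, 0)), s(0))   [R1 at 1.1]
3. cons(cons(c, g(c, 0)), s(0))  →  cons(cons(c, c), s(0))   [R5 at 1.2]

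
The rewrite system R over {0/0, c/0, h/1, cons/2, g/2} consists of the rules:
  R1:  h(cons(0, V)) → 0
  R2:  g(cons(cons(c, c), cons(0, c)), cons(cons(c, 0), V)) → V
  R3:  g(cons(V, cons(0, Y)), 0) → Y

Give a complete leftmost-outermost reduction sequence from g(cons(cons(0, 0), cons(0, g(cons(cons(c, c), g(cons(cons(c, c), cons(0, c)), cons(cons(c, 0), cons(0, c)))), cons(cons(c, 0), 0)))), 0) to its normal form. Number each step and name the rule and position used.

0

1. g(cons(cons(0, 0), cons(0, g(cons(cons(c, c), g(cons(cons(c, c), cons(0, c)), cons(cons(c, 0), cons(0, c)))), cons(cons(c, 0), 0)))), 0)  →  g(cons(cons(c, c), g(cons(cons(c, c), cons(0, c)), cons(cons(c, 0), cons(0, c)))), cons(cons(c, 0), 0))   [R3 at ε]
2. g(cons(cons(c, c), g(cons(cons(c, c), cons(0, c)), cons(cons(c, 0), cons(0, c)))), cons(cons(c, 0), 0))  →  g(cons(cons(c, c), cons(0, c)), cons(cons(c, 0), 0))   [R2 at 1.2]
3. g(cons(cons(c, c), cons(0, c)), cons(cons(c, 0), 0))  →  0   [R2 at ε]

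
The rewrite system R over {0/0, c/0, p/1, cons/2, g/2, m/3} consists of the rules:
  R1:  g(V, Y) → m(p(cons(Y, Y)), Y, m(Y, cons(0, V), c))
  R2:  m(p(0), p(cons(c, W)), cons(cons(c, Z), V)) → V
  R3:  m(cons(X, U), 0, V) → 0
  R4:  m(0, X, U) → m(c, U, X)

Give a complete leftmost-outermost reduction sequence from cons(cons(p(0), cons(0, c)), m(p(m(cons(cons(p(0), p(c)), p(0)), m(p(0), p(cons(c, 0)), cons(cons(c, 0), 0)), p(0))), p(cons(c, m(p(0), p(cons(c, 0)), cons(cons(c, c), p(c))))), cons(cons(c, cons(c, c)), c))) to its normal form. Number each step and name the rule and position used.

1. cons(cons(p(0), cons(0, c)), m(p(m(cons(cons(p(0), p(c)), p(0)), m(p(0), p(cons(c, 0)), cons(cons(c, 0), 0)), p(0))), p(cons(c, m(p(0), p(cons(c, 0)), cons(cons(c, c), p(c))))), cons(cons(c, cons(c, c)), c)))  →  cons(cons(p(0), cons(0, c)), m(p(m(cons(cons(p(0), p(c)), p(0)), 0, p(0))), p(cons(c, m(p(0), p(cons(c, 0)), cons(cons(c, c), p(c))))), cons(cons(c, cons(c, c)), c)))   [R2 at 2.1.1.2]
2. cons(cons(p(0), cons(0, c)), m(p(m(cons(cons(p(0), p(c)), p(0)), 0, p(0))), p(cons(c, m(p(0), p(cons(c, 0)), cons(cons(c, c), p(c))))), cons(cons(c, cons(c, c)), c)))  →  cons(cons(p(0), cons(0, c)), m(p(0), p(cons(c, m(p(0), p(cons(c, 0)), cons(cons(c, c), p(c))))), cons(cons(c, cons(c, c)), c)))   [R3 at 2.1.1]
3. cons(cons(p(0), cons(0, c)), m(p(0), p(cons(c, m(p(0), p(cons(c, 0)), cons(cons(c, c), p(c))))), cons(cons(c, cons(c, c)), c)))  →  cons(cons(p(0), cons(0, c)), c)   [R2 at 2]

cons(cons(p(0), cons(0, c)), c)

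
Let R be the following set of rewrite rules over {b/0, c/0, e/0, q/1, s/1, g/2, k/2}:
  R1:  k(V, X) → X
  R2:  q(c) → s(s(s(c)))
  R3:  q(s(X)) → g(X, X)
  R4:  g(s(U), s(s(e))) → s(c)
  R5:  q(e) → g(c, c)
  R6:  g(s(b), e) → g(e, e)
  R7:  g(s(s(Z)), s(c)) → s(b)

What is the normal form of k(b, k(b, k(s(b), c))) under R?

c

1. k(b, k(b, k(s(b), c)))  →  k(b, k(s(b), c))   [R1 at ε]
2. k(b, k(s(b), c))  →  k(s(b), c)   [R1 at ε]
3. k(s(b), c)  →  c   [R1 at ε]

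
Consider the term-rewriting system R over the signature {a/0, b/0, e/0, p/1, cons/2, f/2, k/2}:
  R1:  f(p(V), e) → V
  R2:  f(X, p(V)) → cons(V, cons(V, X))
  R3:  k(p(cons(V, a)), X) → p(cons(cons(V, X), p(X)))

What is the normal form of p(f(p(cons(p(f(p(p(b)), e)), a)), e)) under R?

1. p(f(p(cons(p(f(p(p(b)), e)), a)), e))  →  p(cons(p(f(p(p(b)), e)), a))   [R1 at 1]
2. p(cons(p(f(p(p(b)), e)), a))  →  p(cons(p(p(b)), a))   [R1 at 1.1.1]

p(cons(p(p(b)), a))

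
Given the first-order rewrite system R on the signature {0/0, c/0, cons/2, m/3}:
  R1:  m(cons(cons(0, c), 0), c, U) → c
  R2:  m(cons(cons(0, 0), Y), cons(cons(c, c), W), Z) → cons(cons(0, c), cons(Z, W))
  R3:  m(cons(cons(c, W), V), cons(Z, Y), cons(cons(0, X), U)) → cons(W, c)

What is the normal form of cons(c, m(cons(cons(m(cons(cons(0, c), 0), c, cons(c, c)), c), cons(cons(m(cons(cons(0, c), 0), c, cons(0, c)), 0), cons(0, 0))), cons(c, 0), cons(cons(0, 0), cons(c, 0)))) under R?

cons(c, cons(c, c))

1. cons(c, m(cons(cons(m(cons(cons(0, c), 0), c, cons(c, c)), c), cons(cons(m(cons(cons(0, c), 0), c, cons(0, c)), 0), cons(0, 0))), cons(c, 0), cons(cons(0, 0), cons(c, 0))))  →  cons(c, m(cons(cons(c, c), cons(cons(m(cons(cons(0, c), 0), c, cons(0, c)), 0), cons(0, 0))), cons(c, 0), cons(cons(0, 0), cons(c, 0))))   [R1 at 2.1.1.1]
2. cons(c, m(cons(cons(c, c), cons(cons(m(cons(cons(0, c), 0), c, cons(0, c)), 0), cons(0, 0))), cons(c, 0), cons(cons(0, 0), cons(c, 0))))  →  cons(c, cons(c, c))   [R3 at 2]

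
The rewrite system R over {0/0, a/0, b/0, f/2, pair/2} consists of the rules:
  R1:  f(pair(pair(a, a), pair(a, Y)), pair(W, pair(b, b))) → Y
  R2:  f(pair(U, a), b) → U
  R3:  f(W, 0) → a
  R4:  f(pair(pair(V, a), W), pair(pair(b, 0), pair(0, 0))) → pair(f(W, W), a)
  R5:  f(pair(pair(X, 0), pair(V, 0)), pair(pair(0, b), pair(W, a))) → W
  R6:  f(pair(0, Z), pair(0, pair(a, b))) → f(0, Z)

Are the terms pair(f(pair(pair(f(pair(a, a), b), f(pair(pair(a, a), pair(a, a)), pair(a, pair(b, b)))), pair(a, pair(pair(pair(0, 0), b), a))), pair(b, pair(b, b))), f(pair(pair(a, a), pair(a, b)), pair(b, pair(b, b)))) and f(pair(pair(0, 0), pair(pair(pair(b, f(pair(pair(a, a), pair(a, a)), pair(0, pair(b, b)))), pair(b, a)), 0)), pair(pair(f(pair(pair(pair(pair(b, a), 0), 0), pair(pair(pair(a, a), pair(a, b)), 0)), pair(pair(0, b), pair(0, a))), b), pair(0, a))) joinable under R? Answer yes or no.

no — NF(t₁) = pair(pair(pair(pair(0, 0), b), a), b), NF(t₂) = 0

Reduce t₁ = pair(f(pair(pair(f(pair(a, a), b), f(pair(pair(a, a), pair(a, a)), pair(a, pair(b, b)))), pair(a, pair(pair(pair(0, 0), b), a))), pair(b, pair(b, b))), f(pair(pair(a, a), pair(a, b)), pair(b, pair(b, b)))):
1. pair(f(pair(pair(f(pair(a, a), b), f(pair(pair(a, a), pair(a, a)), pair(a, pair(b, b)))), pair(a, pair(pair(pair(0, 0), b), a))), pair(b, pair(b, b))), f(pair(pair(a, a), pair(a, b)), pair(b, pair(b, b))))  →  pair(f(pair(pair(a, f(pair(pair(a, a), pair(a, a)), pair(a, pair(b, b)))), pair(a, pair(pair(pair(0, 0), b), a))), pair(b, pair(b, b))), f(pair(pair(a, a), pair(a, b)), pair(b, pair(b, b))))   [R2 at 1.1.1.1]
2. pair(f(pair(pair(a, f(pair(pair(a, a), pair(a, a)), pair(a, pair(b, b)))), pair(a, pair(pair(pair(0, 0), b), a))), pair(b, pair(b, b))), f(pair(pair(a, a), pair(a, b)), pair(b, pair(b, b))))  →  pair(f(pair(pair(a, a), pair(a, pair(pair(pair(0, 0), b), a))), pair(b, pair(b, b))), f(pair(pair(a, a), pair(a, b)), pair(b, pair(b, b))))   [R1 at 1.1.1.2]
3. pair(f(pair(pair(a, a), pair(a, pair(pair(pair(0, 0), b), a))), pair(b, pair(b, b))), f(pair(pair(a, a), pair(a, b)), pair(b, pair(b, b))))  →  pair(pair(pair(pair(0, 0), b), a), f(pair(pair(a, a), pair(a, b)), pair(b, pair(b, b))))   [R1 at 1]
4. pair(pair(pair(pair(0, 0), b), a), f(pair(pair(a, a), pair(a, b)), pair(b, pair(b, b))))  →  pair(pair(pair(pair(0, 0), b), a), b)   [R1 at 2]

Reduce t₂ = f(pair(pair(0, 0), pair(pair(pair(b, f(pair(pair(a, a), pair(a, a)), pair(0, pair(b, b)))), pair(b, a)), 0)), pair(pair(f(pair(pair(pair(pair(b, a), 0), 0), pair(pair(pair(a, a), pair(a, b)), 0)), pair(pair(0, b), pair(0, a))), b), pair(0, a))):
1. f(pair(pair(0, 0), pair(pair(pair(b, f(pair(pair(a, a), pair(a, a)), pair(0, pair(b, b)))), pair(b, a)), 0)), pair(pair(f(pair(pair(pair(pair(b, a), 0), 0), pair(pair(pair(a, a), pair(a, b)), 0)), pair(pair(0, b), pair(0, a))), b), pair(0, a)))  →  f(pair(pair(0, 0), pair(pair(pair(b, a), pair(b, a)), 0)), pair(pair(f(pair(pair(pair(pair(b, a), 0), 0), pair(pair(pair(a, a), pair(a, b)), 0)), pair(pair(0, b), pair(0, a))), b), pair(0, a)))   [R1 at 1.2.1.1.2]
2. f(pair(pair(0, 0), pair(pair(pair(b, a), pair(b, a)), 0)), pair(pair(f(pair(pair(pair(pair(b, a), 0), 0), pair(pair(pair(a, a), pair(a, b)), 0)), pair(pair(0, b), pair(0, a))), b), pair(0, a)))  →  f(pair(pair(0, 0), pair(pair(pair(b, a), pair(b, a)), 0)), pair(pair(0, b), pair(0, a)))   [R5 at 2.1.1]
3. f(pair(pair(0, 0), pair(pair(pair(b, a), pair(b, a)), 0)), pair(pair(0, b), pair(0, a)))  →  0   [R5 at ε]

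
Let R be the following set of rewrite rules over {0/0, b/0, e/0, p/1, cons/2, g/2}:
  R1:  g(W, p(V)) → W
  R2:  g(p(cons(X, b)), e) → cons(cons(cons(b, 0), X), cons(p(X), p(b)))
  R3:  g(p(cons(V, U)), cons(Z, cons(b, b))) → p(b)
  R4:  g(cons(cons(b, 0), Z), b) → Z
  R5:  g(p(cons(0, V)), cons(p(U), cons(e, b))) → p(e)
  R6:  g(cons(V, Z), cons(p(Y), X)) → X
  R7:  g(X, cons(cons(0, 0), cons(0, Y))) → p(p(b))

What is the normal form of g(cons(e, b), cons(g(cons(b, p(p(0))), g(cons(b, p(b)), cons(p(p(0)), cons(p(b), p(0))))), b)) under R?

b

1. g(cons(e, b), cons(g(cons(b, p(p(0))), g(cons(b, p(b)), cons(p(p(0)), cons(p(b), p(0))))), b))  →  g(cons(e, b), cons(g(cons(b, p(p(0))), cons(p(b), p(0))), b))   [R6 at 2.1.2]
2. g(cons(e, b), cons(g(cons(b, p(p(0))), cons(p(b), p(0))), b))  →  g(cons(e, b), cons(p(0), b))   [R6 at 2.1]
3. g(cons(e, b), cons(p(0), b))  →  b   [R6 at ε]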